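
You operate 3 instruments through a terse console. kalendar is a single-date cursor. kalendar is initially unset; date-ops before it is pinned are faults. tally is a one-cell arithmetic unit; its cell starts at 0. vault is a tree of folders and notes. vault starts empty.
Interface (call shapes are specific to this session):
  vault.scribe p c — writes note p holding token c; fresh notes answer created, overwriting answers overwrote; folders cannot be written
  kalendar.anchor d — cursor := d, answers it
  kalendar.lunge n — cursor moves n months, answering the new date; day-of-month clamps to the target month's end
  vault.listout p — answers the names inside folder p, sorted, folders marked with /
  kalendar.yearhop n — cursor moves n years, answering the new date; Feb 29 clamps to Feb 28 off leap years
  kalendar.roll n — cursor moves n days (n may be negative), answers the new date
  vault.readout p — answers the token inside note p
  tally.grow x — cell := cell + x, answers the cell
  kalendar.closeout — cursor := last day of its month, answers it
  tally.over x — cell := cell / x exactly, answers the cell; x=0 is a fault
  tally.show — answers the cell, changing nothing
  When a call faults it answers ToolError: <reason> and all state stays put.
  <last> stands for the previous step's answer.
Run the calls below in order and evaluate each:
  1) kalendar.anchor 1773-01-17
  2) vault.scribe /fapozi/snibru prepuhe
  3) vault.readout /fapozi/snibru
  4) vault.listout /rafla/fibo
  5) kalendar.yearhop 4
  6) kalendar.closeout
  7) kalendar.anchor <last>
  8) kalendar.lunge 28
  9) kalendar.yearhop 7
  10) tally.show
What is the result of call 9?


Calling kalendar.anchor passing d=1773-01-17, → 1773-01-17.
I invoke vault.scribe passing p=/fapozi/snibru, c=prepuhe: ToolError: no parent.
I run vault.readout passing p=/fapozi/snibru, giving ToolError: not found.
I invoke vault.listout passing p=/rafla/fibo, giving ToolError: not found.
Then kalendar.yearhop passing n=4, — result: 1777-01-17.
Now I run kalendar.closeout, yielding 1777-01-31.
Then kalendar.anchor passing d=<last>, and see 1777-01-31.
I call kalendar.lunge passing n=28, → 1779-05-31.
Now I run kalendar.yearhop passing n=7, giving 1786-05-31.
I call tally.show, yielding 0.

Answer: 1786-05-31


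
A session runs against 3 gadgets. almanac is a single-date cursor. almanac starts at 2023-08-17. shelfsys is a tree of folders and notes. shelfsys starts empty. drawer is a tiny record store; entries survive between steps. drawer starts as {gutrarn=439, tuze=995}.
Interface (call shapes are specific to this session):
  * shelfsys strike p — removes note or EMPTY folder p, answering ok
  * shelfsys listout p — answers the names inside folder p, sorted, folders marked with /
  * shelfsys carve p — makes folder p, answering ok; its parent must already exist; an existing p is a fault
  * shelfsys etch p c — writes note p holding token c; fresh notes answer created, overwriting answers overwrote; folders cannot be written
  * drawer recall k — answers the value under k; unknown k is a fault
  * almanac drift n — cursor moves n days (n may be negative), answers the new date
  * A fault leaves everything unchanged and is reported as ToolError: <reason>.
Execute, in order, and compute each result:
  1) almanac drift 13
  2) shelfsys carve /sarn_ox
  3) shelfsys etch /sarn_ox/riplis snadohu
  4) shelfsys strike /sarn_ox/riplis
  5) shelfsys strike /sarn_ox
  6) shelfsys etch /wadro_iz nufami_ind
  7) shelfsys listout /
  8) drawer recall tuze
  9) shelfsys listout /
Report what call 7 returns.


Answer: [wadro_iz]

Derivation:
# 1. almanac drift(n=13) => 2023-08-30
# 2. shelfsys carve(p=/sarn_ox) => ok
# 3. shelfsys etch(p=/sarn_ox/riplis, c=snadohu) => created
# 4. shelfsys strike(p=/sarn_ox/riplis) => ok
# 5. shelfsys strike(p=/sarn_ox) => ok
# 6. shelfsys etch(p=/wadro_iz, c=nufami_ind) => created
# 7. shelfsys listout(p=/) => [wadro_iz]
# 8. drawer recall(k=tuze) => 995
# 9. shelfsys listout(p=/) => [wadro_iz]


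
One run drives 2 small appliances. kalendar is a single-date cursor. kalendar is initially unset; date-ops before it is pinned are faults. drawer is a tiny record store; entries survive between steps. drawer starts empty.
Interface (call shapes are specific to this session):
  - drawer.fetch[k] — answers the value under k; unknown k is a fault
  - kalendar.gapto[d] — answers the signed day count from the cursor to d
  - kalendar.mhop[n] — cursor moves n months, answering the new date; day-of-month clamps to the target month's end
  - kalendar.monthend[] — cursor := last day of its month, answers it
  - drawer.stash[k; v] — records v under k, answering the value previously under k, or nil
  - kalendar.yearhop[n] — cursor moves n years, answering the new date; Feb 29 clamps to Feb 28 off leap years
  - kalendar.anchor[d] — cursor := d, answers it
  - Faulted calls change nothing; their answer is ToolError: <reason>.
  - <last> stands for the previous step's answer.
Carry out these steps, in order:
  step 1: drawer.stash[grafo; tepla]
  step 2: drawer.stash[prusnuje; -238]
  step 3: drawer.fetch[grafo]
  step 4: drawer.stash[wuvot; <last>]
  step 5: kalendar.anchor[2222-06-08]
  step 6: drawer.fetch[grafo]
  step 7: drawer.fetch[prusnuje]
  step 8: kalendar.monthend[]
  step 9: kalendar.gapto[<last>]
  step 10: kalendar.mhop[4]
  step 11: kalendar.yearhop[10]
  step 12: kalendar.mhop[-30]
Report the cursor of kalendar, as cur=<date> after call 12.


Answer: cur=2230-04-30

Derivation:
// 1. drawer.stash(k='grafo', v='tepla') -> nil
// 2. drawer.stash(k='prusnuje', v='-238') -> nil
// 3. drawer.fetch(k='grafo') -> tepla
// 4. drawer.stash(k='wuvot', v='<last>') -> nil
// 5. kalendar.anchor(d='2222-06-08') -> 2222-06-08
// 6. drawer.fetch(k='grafo') -> tepla
// 7. drawer.fetch(k='prusnuje') -> -238
// 8. kalendar.monthend() -> 2222-06-30
// 9. kalendar.gapto(d='<last>') -> 0
// 10. kalendar.mhop(n='4') -> 2222-10-30
// 11. kalendar.yearhop(n='10') -> 2232-10-30
// 12. kalendar.mhop(n='-30') -> 2230-04-30


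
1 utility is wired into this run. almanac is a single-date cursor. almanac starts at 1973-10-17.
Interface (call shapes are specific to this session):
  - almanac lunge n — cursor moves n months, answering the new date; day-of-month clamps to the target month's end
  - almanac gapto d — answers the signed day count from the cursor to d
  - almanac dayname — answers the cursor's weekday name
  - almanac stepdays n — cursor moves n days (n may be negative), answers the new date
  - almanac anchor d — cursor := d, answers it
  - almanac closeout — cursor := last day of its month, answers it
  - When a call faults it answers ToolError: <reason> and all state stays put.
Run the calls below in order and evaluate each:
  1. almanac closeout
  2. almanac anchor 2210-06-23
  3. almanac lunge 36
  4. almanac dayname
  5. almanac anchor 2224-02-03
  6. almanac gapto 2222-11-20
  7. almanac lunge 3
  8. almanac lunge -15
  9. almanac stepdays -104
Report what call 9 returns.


Answer: 2222-10-22

Derivation:
Now I run almanac closeout(), which returns 1973-10-31.
Next I call almanac anchor with d→2210-06-23, which returns 2210-06-23.
Using almanac lunge with n→36, which returns 2213-06-23.
Calling almanac dayname, and get Wednesday.
Using almanac anchor with d→2224-02-03, and observe 2224-02-03.
I run almanac gapto with d→2222-11-20, and get -440.
I use almanac lunge with n→3, yielding 2224-05-03.
Calling almanac lunge with n→-15: 2223-02-03.
I try almanac stepdays with n→-104, which returns 2222-10-22.


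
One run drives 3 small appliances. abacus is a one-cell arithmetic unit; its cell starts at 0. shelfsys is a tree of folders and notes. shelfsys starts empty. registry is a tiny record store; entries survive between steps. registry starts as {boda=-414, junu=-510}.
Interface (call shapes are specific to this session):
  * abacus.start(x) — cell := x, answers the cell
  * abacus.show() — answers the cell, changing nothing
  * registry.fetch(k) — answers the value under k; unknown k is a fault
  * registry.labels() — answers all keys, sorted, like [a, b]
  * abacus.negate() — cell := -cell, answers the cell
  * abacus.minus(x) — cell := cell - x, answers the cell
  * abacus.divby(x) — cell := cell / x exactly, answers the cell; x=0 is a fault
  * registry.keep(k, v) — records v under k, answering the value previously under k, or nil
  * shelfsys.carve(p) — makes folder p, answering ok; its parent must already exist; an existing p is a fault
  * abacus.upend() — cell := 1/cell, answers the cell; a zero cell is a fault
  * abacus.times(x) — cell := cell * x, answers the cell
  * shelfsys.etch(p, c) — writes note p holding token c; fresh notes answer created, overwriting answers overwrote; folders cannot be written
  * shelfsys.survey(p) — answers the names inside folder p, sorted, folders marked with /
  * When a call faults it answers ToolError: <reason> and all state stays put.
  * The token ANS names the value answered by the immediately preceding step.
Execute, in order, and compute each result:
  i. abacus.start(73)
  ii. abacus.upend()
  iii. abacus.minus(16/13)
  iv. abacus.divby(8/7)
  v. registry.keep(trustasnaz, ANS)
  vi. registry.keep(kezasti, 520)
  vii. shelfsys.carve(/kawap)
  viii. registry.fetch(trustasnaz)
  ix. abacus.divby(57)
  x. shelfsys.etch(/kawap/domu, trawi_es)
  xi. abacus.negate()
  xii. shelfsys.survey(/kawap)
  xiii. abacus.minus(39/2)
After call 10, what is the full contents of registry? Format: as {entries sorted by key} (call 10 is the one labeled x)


I run abacus.start on x→73: 73.
I invoke abacus.upend: 1/73.
Next I call abacus.minus on x→16/13, → -1155/949.
Now I run abacus.divby on x→8/7, and observe -8085/7592.
Invoking registry.keep on k→trustasnaz, v→ANS, yielding nil.
I try registry.keep on k→kezasti, v→520, → nil.
Then shelfsys.carve on p→/kawap, → ok.
I run registry.fetch on k→trustasnaz, and see -8085/7592.
Invoking abacus.divby on x→57, yielding -2695/144248.
Calling shelfsys.etch on p→/kawap/domu, c→trawi_es, yielding created.
I invoke abacus.negate(), — result: 2695/144248.
Then shelfsys.survey on p→/kawap, which returns [domu].
I use abacus.minus on x→39/2, and get -2810141/144248.

Answer: {boda=-414, junu=-510, kezasti=520, trustasnaz=-8085/7592}


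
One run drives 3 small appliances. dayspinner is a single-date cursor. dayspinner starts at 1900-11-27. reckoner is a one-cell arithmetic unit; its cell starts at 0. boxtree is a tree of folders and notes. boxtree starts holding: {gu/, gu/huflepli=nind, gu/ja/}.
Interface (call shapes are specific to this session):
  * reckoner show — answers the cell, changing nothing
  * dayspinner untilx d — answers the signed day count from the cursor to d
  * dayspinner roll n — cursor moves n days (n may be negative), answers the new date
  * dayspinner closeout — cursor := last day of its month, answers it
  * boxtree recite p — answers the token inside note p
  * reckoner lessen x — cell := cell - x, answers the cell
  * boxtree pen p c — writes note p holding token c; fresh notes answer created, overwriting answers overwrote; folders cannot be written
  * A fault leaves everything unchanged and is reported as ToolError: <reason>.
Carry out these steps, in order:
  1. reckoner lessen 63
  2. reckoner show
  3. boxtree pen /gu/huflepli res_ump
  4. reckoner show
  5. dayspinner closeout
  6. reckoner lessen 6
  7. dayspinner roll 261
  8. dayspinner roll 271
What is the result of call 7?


CALL reckoner lessen[63]
RET  -63
CALL reckoner show[]
RET  -63
CALL boxtree pen[/gu/huflepli; res_ump]
RET  overwrote
CALL reckoner show[]
RET  -63
CALL dayspinner closeout[]
RET  1900-11-30
CALL reckoner lessen[6]
RET  -69
CALL dayspinner roll[261]
RET  1901-08-18
CALL dayspinner roll[271]
RET  1902-05-16

Answer: 1901-08-18


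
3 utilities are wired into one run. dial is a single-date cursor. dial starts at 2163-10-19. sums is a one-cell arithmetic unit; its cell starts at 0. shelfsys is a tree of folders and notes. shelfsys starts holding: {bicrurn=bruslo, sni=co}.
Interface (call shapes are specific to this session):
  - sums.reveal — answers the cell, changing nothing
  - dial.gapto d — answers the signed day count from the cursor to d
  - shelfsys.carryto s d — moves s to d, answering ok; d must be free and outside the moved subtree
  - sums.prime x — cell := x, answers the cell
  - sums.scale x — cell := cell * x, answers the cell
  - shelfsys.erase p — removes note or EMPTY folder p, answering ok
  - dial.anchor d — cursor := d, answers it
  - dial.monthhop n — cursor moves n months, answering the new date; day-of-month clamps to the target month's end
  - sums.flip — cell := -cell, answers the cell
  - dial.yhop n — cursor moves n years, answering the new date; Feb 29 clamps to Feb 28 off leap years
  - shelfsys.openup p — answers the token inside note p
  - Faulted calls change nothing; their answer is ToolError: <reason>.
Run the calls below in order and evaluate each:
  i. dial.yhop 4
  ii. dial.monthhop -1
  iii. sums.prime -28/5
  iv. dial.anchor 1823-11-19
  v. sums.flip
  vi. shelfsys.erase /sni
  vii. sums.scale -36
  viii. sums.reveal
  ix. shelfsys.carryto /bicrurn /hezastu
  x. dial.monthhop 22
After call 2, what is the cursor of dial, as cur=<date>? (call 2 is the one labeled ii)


Now I run yhop with n='4', → 2167-10-19.
I try monthhop with n='-1', and observe 2167-09-19.
Next I call prime with x='-28/5': -28/5.
I try anchor with d='1823-11-19', and observe 1823-11-19.
I run flip(), which returns 28/5.
Calling erase with p='/sni': ok.
Invoking scale with x='-36', yielding -1008/5.
Now I run reveal, which returns -1008/5.
Invoking carryto with s='/bicrurn', d='/hezastu', giving ok.
Now I run monthhop with n='22', and observe 1825-09-19.

Answer: cur=2167-09-19


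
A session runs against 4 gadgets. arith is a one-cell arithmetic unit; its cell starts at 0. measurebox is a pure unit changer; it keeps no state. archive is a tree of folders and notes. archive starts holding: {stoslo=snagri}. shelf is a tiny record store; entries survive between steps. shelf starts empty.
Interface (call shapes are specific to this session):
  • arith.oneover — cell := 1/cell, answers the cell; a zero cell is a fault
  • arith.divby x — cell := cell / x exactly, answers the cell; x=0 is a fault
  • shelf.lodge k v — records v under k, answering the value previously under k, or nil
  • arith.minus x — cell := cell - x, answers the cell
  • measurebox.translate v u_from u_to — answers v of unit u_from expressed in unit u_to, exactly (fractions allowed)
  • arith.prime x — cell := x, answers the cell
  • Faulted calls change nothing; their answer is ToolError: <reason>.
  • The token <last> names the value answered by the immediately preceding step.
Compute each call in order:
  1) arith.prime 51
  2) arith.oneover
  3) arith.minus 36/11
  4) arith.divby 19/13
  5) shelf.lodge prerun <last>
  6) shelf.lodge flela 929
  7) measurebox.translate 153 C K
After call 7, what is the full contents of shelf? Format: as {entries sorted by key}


Answer: {flela=929, prerun=-23725/10659}

Derivation:
CALL prime[x: 51]
RET  51
CALL oneover[]
RET  1/51
CALL minus[x: 36/11]
RET  -1825/561
CALL divby[x: 19/13]
RET  -23725/10659
CALL lodge[k: prerun; v: <last>]
RET  nil
CALL lodge[k: flela; v: 929]
RET  nil
CALL translate[v: 153; u_from: C; u_to: K]
RET  8523/20


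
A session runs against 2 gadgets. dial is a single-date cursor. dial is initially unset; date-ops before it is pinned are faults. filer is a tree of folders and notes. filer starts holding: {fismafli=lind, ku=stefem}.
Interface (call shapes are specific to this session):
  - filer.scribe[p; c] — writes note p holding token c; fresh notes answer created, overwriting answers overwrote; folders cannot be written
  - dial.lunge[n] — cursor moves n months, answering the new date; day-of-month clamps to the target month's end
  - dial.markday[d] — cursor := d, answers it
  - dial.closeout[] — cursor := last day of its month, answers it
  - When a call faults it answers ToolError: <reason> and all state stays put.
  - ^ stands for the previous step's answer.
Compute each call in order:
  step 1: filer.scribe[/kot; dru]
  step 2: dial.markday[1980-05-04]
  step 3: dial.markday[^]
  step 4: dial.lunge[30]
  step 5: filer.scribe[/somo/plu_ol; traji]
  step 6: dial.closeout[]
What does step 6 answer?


Answer: 1982-11-30

Derivation:
> scribe p=/kot c=dru
  created
> markday d=1980-05-04
  1980-05-04
> markday d=^
  1980-05-04
> lunge n=30
  1982-11-04
> scribe p=/somo/plu_ol c=traji
  ToolError: no parent
> closeout
  1982-11-30


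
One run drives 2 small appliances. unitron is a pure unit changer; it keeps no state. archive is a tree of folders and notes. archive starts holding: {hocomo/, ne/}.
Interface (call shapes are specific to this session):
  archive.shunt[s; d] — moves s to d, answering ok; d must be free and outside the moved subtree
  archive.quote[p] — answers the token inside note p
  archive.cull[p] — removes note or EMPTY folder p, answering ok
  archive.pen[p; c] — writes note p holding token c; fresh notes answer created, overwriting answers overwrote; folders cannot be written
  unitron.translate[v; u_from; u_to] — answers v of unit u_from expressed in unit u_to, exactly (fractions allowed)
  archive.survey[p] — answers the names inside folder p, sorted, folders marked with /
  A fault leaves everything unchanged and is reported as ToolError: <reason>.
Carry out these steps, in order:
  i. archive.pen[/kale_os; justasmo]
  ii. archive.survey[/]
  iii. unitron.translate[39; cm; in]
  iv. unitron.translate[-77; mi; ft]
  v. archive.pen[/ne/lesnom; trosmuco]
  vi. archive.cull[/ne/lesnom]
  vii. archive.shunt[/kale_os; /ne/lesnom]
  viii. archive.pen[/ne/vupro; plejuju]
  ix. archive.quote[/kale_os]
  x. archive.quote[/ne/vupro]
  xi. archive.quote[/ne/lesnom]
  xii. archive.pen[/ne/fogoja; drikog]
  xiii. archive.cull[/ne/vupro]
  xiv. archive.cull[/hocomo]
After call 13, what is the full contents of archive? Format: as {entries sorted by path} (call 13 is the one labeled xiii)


→ archive.pen(p=/kale_os, c=justasmo)
← created
→ archive.survey(p=/)
← [hocomo/, kale_os, ne/]
→ unitron.translate(v=39, u_from=cm, u_to=in)
← 1950/127
→ unitron.translate(v=-77, u_from=mi, u_to=ft)
← -406560
→ archive.pen(p=/ne/lesnom, c=trosmuco)
← created
→ archive.cull(p=/ne/lesnom)
← ok
→ archive.shunt(s=/kale_os, d=/ne/lesnom)
← ok
→ archive.pen(p=/ne/vupro, c=plejuju)
← created
→ archive.quote(p=/kale_os)
← ToolError: not found
→ archive.quote(p=/ne/vupro)
← plejuju
→ archive.quote(p=/ne/lesnom)
← justasmo
→ archive.pen(p=/ne/fogoja, c=drikog)
← created
→ archive.cull(p=/ne/vupro)
← ok
→ archive.cull(p=/hocomo)
← ok

Answer: {hocomo/, ne/, ne/fogoja=drikog, ne/lesnom=justasmo}


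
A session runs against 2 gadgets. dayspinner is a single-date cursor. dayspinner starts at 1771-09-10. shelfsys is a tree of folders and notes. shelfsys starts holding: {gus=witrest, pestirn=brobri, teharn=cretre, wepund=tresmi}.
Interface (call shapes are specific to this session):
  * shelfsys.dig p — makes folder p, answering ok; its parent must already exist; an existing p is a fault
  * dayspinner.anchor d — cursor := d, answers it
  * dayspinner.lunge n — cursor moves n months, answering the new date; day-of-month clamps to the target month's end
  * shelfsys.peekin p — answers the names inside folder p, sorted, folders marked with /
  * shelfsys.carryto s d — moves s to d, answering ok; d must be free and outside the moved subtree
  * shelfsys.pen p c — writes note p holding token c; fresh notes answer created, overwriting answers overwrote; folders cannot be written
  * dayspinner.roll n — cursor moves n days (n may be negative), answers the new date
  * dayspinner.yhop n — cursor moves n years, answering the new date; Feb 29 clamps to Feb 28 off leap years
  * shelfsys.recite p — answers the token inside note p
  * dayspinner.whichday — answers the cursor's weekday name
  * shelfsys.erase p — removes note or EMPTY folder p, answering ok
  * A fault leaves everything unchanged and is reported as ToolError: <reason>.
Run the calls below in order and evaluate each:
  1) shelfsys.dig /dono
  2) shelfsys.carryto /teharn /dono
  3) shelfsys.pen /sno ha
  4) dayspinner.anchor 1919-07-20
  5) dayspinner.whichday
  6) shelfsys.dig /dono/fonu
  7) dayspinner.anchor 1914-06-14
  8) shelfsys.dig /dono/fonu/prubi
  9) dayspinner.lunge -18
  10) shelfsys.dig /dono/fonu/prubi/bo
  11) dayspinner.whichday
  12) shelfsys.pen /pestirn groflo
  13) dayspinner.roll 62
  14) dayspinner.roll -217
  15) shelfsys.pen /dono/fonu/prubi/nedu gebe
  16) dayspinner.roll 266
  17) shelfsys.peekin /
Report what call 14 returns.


I call shelfsys.dig on p=/dono, — result: ok.
Next I call shelfsys.carryto on s=/teharn, d=/dono: ToolError: exists.
I invoke shelfsys.pen on p=/sno, c=ha, — result: created.
I try dayspinner.anchor on d=1919-07-20, yielding 1919-07-20.
Invoking dayspinner.whichday(), — result: Sunday.
Calling shelfsys.dig on p=/dono/fonu, giving ok.
I use dayspinner.anchor on d=1914-06-14, which returns 1914-06-14.
Now I run shelfsys.dig on p=/dono/fonu/prubi, and get ok.
I call dayspinner.lunge on n=-18, giving 1912-12-14.
Invoking shelfsys.dig on p=/dono/fonu/prubi/bo, and observe ok.
I invoke dayspinner.whichday: Saturday.
I invoke shelfsys.pen on p=/pestirn, c=groflo, and observe overwrote.
I run dayspinner.roll on n=62, and observe 1913-02-14.
I run dayspinner.roll on n=-217, — result: 1912-07-12.
Using shelfsys.pen on p=/dono/fonu/prubi/nedu, c=gebe, yielding created.
I try dayspinner.roll on n=266, which returns 1913-04-04.
I try shelfsys.peekin on p=/, which returns [dono/, gus, pestirn, sno, teharn, wepund].

Answer: 1912-07-12


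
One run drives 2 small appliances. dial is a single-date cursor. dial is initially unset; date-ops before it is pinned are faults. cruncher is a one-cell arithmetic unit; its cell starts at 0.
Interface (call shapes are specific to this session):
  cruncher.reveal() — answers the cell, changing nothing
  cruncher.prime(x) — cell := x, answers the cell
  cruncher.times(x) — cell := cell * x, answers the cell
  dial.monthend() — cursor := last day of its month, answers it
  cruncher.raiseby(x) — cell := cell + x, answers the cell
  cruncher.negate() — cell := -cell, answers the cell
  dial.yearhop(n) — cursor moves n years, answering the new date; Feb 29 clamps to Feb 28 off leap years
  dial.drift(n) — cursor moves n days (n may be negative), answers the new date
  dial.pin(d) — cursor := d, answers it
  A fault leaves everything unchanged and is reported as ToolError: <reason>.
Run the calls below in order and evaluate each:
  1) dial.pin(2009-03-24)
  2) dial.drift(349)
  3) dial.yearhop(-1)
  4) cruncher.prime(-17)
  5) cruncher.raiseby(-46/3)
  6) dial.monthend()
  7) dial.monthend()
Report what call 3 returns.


Answer: 2009-03-08

Derivation:
;; 1. dial.pin(d→2009-03-24) == 2009-03-24
;; 2. dial.drift(n→349) == 2010-03-08
;; 3. dial.yearhop(n→-1) == 2009-03-08
;; 4. cruncher.prime(x→-17) == -17
;; 5. cruncher.raiseby(x→-46/3) == -97/3
;; 6. dial.monthend() == 2009-03-31
;; 7. dial.monthend() == 2009-03-31


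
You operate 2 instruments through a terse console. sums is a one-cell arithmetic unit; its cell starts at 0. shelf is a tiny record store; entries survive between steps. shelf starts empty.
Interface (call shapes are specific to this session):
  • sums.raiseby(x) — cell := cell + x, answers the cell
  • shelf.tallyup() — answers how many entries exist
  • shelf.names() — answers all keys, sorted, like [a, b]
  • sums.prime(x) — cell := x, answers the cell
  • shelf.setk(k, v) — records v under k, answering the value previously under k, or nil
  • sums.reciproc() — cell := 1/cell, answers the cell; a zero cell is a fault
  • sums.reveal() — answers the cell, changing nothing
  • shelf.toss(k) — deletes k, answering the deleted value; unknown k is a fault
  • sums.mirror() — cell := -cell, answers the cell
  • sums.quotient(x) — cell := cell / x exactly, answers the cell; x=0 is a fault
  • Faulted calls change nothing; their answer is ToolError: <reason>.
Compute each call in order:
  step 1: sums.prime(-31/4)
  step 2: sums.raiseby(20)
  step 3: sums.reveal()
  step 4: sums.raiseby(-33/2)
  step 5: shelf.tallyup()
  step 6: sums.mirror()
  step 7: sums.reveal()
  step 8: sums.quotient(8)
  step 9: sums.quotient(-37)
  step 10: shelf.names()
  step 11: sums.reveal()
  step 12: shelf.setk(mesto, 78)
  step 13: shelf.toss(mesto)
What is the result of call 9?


→ sums.prime(x='-31/4')
← -31/4
→ sums.raiseby(x='20')
← 49/4
→ sums.reveal()
← 49/4
→ sums.raiseby(x='-33/2')
← -17/4
→ shelf.tallyup()
← 0
→ sums.mirror()
← 17/4
→ sums.reveal()
← 17/4
→ sums.quotient(x='8')
← 17/32
→ sums.quotient(x='-37')
← -17/1184
→ shelf.names()
← []
→ sums.reveal()
← -17/1184
→ shelf.setk(k='mesto', v='78')
← nil
→ shelf.toss(k='mesto')
← 78

Answer: -17/1184


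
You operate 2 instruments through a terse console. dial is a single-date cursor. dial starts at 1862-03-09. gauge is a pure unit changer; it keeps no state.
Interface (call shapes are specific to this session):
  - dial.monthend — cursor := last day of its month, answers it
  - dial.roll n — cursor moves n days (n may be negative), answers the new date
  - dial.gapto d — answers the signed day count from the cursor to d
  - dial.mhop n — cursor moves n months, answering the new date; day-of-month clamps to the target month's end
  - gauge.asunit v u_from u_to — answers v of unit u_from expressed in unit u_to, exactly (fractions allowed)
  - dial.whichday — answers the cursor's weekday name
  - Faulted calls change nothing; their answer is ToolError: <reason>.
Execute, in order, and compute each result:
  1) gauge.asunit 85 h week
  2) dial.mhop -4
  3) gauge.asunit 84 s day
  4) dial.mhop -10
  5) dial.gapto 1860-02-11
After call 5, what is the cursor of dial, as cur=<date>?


Answer: cur=1861-01-09

Derivation:
·→ asunit(85, h, week)
·← 85/168
·→ mhop(-4)
·← 1861-11-09
·→ asunit(84, s, day)
·← 7/7200
·→ mhop(-10)
·← 1861-01-09
·→ gapto(1860-02-11)
·← -333


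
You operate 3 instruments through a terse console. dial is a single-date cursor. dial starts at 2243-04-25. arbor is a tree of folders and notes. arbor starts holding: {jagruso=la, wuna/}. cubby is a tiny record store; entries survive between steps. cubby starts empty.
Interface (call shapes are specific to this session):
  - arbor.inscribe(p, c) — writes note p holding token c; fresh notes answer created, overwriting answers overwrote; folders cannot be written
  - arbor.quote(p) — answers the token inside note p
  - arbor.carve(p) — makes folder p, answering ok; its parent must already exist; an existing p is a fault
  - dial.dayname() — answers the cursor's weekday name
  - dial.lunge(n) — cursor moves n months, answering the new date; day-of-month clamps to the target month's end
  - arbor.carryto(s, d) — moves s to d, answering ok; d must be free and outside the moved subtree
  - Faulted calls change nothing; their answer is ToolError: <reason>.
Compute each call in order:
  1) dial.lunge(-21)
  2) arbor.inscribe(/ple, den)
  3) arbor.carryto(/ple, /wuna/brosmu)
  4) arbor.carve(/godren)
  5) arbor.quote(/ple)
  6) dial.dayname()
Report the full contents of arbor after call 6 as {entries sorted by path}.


Answer: {godren/, jagruso=la, wuna/, wuna/brosmu=den}

Derivation:
Step: dial.lunge[n→-21]
Result: 2241-07-25
Step: arbor.inscribe[p→/ple; c→den]
Result: created
Step: arbor.carryto[s→/ple; d→/wuna/brosmu]
Result: ok
Step: arbor.carve[p→/godren]
Result: ok
Step: arbor.quote[p→/ple]
Result: ToolError: not found
Step: dial.dayname[]
Result: Sunday


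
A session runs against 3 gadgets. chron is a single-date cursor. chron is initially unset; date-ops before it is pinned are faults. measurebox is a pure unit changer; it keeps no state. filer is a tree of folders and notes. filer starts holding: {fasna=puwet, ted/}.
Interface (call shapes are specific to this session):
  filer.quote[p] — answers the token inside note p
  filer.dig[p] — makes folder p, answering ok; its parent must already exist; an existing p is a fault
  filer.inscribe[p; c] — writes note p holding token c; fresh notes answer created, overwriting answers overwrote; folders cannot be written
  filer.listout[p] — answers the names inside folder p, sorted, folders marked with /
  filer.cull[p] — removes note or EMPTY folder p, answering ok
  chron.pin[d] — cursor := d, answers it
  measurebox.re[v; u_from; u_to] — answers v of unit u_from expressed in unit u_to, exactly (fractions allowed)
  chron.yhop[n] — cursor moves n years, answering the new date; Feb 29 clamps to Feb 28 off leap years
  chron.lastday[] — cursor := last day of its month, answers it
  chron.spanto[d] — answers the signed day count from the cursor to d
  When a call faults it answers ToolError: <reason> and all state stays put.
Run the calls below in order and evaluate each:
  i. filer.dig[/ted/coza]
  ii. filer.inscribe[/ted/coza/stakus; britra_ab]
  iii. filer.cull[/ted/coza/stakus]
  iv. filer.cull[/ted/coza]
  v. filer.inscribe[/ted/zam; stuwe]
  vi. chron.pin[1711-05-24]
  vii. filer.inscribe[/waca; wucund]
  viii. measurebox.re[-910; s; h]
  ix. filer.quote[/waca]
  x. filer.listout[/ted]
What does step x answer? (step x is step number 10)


CALL dig[p: /ted/coza]
RET  ok
CALL inscribe[p: /ted/coza/stakus; c: britra_ab]
RET  created
CALL cull[p: /ted/coza/stakus]
RET  ok
CALL cull[p: /ted/coza]
RET  ok
CALL inscribe[p: /ted/zam; c: stuwe]
RET  created
CALL pin[d: 1711-05-24]
RET  1711-05-24
CALL inscribe[p: /waca; c: wucund]
RET  created
CALL re[v: -910; u_from: s; u_to: h]
RET  -91/360
CALL quote[p: /waca]
RET  wucund
CALL listout[p: /ted]
RET  [zam]

Answer: [zam]


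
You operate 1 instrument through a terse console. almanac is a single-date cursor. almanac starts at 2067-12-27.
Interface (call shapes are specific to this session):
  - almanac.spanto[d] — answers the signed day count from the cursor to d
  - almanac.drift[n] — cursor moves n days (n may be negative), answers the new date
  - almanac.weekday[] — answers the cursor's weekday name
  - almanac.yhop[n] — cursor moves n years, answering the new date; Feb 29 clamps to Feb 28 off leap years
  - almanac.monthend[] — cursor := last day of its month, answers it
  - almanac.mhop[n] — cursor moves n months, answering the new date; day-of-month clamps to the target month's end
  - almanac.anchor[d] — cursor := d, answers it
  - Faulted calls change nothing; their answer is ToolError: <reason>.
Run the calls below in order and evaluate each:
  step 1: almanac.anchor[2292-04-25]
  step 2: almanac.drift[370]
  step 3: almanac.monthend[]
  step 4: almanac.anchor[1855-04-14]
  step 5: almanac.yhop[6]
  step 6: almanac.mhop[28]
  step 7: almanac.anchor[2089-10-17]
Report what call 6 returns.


Answer: 1863-08-14

Derivation:
>> anchor(d=2292-04-25)
<< 2292-04-25
>> drift(n=370)
<< 2293-04-30
>> monthend()
<< 2293-04-30
>> anchor(d=1855-04-14)
<< 1855-04-14
>> yhop(n=6)
<< 1861-04-14
>> mhop(n=28)
<< 1863-08-14
>> anchor(d=2089-10-17)
<< 2089-10-17


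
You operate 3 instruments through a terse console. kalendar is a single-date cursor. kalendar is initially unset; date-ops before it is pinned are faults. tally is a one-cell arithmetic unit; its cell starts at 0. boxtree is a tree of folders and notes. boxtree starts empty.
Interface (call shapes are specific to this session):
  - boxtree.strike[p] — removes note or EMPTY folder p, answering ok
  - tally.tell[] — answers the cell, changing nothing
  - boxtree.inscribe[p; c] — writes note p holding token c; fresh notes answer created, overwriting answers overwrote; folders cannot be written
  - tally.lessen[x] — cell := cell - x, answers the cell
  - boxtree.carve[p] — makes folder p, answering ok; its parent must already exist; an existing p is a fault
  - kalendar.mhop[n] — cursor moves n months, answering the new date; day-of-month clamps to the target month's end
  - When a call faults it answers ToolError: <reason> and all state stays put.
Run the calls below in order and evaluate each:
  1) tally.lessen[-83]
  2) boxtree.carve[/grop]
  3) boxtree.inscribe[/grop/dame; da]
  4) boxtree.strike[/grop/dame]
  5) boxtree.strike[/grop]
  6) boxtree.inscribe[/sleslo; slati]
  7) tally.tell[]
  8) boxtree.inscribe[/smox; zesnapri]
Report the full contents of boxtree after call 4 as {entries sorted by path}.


I use tally.lessen using x='-83', and get 83.
I call boxtree.carve using p='/grop', and observe ok.
I try boxtree.inscribe using p='/grop/dame', c='da', — result: created.
I run boxtree.strike using p='/grop/dame', and observe ok.
I try boxtree.strike using p='/grop', and observe ok.
I run boxtree.inscribe using p='/sleslo', c='slati', yielding created.
I run tally.tell(): 83.
Calling boxtree.inscribe using p='/smox', c='zesnapri', giving created.

Answer: {grop/}


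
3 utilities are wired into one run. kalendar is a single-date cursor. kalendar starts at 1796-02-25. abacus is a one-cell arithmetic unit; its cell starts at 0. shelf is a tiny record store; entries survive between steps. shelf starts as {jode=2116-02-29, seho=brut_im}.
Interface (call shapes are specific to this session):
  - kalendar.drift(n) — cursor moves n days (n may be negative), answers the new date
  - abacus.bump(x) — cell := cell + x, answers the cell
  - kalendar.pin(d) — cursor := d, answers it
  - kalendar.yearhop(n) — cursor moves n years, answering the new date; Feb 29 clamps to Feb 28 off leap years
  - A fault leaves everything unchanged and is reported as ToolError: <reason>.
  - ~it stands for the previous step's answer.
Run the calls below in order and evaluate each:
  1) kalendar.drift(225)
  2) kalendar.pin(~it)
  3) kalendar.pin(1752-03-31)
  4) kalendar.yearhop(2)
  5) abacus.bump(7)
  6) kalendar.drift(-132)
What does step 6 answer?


Answer: 1753-11-19

Derivation:
> kalendar.drift n: 225
= 1796-10-07
> kalendar.pin d: ~it
= 1796-10-07
> kalendar.pin d: 1752-03-31
= 1752-03-31
> kalendar.yearhop n: 2
= 1754-03-31
> abacus.bump x: 7
= 7
> kalendar.drift n: -132
= 1753-11-19


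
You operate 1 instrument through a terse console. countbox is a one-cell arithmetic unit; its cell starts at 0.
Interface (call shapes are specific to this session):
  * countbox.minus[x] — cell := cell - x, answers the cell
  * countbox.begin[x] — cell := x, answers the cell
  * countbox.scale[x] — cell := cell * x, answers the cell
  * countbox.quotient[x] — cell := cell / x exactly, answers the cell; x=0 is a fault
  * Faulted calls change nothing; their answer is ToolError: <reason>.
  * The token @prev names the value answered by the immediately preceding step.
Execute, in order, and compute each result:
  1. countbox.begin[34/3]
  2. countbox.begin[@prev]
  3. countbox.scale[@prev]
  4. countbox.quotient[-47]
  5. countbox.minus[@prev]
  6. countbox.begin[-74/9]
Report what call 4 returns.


Answer: -1156/423

Derivation:
==> begin(x=34/3)
<== 34/3
==> begin(x=@prev)
<== 34/3
==> scale(x=@prev)
<== 1156/9
==> quotient(x=-47)
<== -1156/423
==> minus(x=@prev)
<== 0
==> begin(x=-74/9)
<== -74/9


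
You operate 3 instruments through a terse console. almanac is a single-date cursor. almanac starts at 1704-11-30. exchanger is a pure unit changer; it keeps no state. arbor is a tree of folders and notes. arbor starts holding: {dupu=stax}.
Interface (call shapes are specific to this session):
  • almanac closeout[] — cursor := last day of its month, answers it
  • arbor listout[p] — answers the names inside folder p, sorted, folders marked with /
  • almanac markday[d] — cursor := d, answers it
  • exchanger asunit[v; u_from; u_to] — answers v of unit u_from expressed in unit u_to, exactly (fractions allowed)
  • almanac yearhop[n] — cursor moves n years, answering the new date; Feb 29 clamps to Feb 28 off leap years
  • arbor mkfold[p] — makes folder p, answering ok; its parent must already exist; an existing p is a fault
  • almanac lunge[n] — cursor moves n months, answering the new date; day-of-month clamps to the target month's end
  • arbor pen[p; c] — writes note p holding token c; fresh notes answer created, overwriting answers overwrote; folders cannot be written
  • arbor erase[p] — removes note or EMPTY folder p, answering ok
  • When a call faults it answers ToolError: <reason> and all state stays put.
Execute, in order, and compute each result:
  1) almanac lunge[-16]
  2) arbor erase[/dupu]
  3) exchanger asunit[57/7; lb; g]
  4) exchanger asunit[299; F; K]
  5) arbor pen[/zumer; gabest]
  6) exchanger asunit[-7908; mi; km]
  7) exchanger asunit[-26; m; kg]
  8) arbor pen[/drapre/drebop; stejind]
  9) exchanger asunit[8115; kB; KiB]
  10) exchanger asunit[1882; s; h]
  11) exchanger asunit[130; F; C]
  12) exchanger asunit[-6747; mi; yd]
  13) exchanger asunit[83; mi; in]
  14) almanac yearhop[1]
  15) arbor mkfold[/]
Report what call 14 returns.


Answer: 1704-07-30

Derivation:
Then almanac lunge on n='-16', → 1703-07-30.
I use arbor erase on p='/dupu': ok.
I try exchanger asunit on v='57/7', u_from='lb', u_to='g', — result: 369353787/100000.
Now I run exchanger asunit on v='299', u_from='F', u_to='K', and see 25289/60.
Invoking arbor pen on p='/zumer', c='gabest', → created.
I call exchanger asunit on v='-7908', u_from='mi', u_to='km', giving -198854568/15625.
Next I call exchanger asunit on v='-26', u_from='m', u_to='kg', giving ToolError: incompatible units.
I try arbor pen on p='/drapre/drebop', c='stejind', giving ToolError: no parent.
Invoking exchanger asunit on v='8115', u_from='kB', u_to='KiB', giving 1014375/128.
Then exchanger asunit on v='1882', u_from='s', u_to='h', which returns 941/1800.
Next I call exchanger asunit on v='130', u_from='F', u_to='C', → 490/9.
I use exchanger asunit on v='-6747', u_from='mi', u_to='yd', which returns -11874720.
I call exchanger asunit on v='83', u_from='mi', u_to='in', → 5258880.
Now I run almanac yearhop on n='1', and observe 1704-07-30.
Now I run arbor mkfold on p='/', → ToolError: exists.


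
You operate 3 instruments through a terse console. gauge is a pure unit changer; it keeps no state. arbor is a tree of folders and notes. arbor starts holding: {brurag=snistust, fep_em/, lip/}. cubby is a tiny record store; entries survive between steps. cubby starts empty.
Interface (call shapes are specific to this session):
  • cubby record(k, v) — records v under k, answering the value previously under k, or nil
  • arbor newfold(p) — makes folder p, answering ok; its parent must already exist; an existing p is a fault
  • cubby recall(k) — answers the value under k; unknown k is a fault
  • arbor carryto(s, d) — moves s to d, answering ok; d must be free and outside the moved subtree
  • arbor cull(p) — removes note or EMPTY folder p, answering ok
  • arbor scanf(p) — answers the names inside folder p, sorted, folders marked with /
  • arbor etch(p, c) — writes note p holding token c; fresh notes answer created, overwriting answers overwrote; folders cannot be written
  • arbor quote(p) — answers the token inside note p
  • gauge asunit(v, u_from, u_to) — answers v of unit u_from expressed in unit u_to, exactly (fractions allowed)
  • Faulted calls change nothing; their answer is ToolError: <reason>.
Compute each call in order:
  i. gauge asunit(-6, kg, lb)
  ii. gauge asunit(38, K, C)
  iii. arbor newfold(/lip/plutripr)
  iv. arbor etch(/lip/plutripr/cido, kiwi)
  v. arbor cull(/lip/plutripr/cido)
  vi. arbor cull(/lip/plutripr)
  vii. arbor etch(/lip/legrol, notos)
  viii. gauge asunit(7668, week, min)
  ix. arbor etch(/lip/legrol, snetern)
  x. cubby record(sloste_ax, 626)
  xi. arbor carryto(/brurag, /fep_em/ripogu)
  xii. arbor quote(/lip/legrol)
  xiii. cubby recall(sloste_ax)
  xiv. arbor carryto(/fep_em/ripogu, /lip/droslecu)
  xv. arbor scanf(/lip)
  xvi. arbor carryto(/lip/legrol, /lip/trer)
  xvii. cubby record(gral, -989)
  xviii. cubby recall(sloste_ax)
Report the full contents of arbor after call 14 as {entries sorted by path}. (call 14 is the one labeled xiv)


Answer: {fep_em/, lip/, lip/droslecu=snistust, lip/legrol=snetern}

Derivation:
[in] gauge asunit v=-6 u_from=kg u_to=lb
:: -600000000/45359237
[in] gauge asunit v=38 u_from=K u_to=C
:: -4703/20
[in] arbor newfold p=/lip/plutripr
:: ok
[in] arbor etch p=/lip/plutripr/cido c=kiwi
:: created
[in] arbor cull p=/lip/plutripr/cido
:: ok
[in] arbor cull p=/lip/plutripr
:: ok
[in] arbor etch p=/lip/legrol c=notos
:: created
[in] gauge asunit v=7668 u_from=week u_to=min
:: 77293440
[in] arbor etch p=/lip/legrol c=snetern
:: overwrote
[in] cubby record k=sloste_ax v=626
:: nil
[in] arbor carryto s=/brurag d=/fep_em/ripogu
:: ok
[in] arbor quote p=/lip/legrol
:: snetern
[in] cubby recall k=sloste_ax
:: 626
[in] arbor carryto s=/fep_em/ripogu d=/lip/droslecu
:: ok
[in] arbor scanf p=/lip
:: [droslecu, legrol]
[in] arbor carryto s=/lip/legrol d=/lip/trer
:: ok
[in] cubby record k=gral v=-989
:: nil
[in] cubby recall k=sloste_ax
:: 626
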